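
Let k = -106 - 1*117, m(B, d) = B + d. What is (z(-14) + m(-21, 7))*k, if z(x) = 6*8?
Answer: -7582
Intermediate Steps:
k = -223 (k = -106 - 117 = -223)
z(x) = 48
(z(-14) + m(-21, 7))*k = (48 + (-21 + 7))*(-223) = (48 - 14)*(-223) = 34*(-223) = -7582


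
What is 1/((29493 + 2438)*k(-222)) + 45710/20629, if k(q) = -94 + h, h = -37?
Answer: 27314732383/12327186067 ≈ 2.2158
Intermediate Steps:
k(q) = -131 (k(q) = -94 - 37 = -131)
1/((29493 + 2438)*k(-222)) + 45710/20629 = 1/((29493 + 2438)*(-131)) + 45710/20629 = -1/131/31931 + 45710*(1/20629) = (1/31931)*(-1/131) + 6530/2947 = -1/4182961 + 6530/2947 = 27314732383/12327186067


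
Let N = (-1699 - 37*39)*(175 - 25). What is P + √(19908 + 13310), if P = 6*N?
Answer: -2827800 + √33218 ≈ -2.8276e+6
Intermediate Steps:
N = -471300 (N = (-1699 - 1443)*150 = -3142*150 = -471300)
P = -2827800 (P = 6*(-471300) = -2827800)
P + √(19908 + 13310) = -2827800 + √(19908 + 13310) = -2827800 + √33218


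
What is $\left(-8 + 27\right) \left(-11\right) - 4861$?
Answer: $-5070$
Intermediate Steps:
$\left(-8 + 27\right) \left(-11\right) - 4861 = 19 \left(-11\right) - 4861 = -209 - 4861 = -5070$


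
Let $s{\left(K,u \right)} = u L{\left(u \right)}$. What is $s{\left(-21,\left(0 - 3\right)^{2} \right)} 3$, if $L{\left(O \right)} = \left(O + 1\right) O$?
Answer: $2430$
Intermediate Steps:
$L{\left(O \right)} = O \left(1 + O\right)$ ($L{\left(O \right)} = \left(1 + O\right) O = O \left(1 + O\right)$)
$s{\left(K,u \right)} = u^{2} \left(1 + u\right)$ ($s{\left(K,u \right)} = u u \left(1 + u\right) = u^{2} \left(1 + u\right)$)
$s{\left(-21,\left(0 - 3\right)^{2} \right)} 3 = \left(\left(0 - 3\right)^{2}\right)^{2} \left(1 + \left(0 - 3\right)^{2}\right) 3 = \left(\left(-3\right)^{2}\right)^{2} \left(1 + \left(-3\right)^{2}\right) 3 = 9^{2} \left(1 + 9\right) 3 = 81 \cdot 10 \cdot 3 = 810 \cdot 3 = 2430$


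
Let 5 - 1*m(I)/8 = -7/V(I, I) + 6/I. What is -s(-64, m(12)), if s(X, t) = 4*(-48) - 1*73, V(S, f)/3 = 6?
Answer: 265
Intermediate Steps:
V(S, f) = 18 (V(S, f) = 3*6 = 18)
m(I) = 388/9 - 48/I (m(I) = 40 - 8*(-7/18 + 6/I) = 40 + (28/9 - 48/I) = 388/9 - 48/I)
s(X, t) = -265 (s(X, t) = -192 - 73 = -265)
-s(-64, m(12)) = -1*(-265) = 265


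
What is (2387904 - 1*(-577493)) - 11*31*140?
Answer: 2917657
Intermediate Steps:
(2387904 - 1*(-577493)) - 11*31*140 = (2387904 + 577493) - 341*140 = 2965397 - 1*47740 = 2965397 - 47740 = 2917657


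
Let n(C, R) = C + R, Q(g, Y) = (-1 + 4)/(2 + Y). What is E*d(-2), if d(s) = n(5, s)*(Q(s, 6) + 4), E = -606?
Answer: -31815/4 ≈ -7953.8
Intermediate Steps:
Q(g, Y) = 3/(2 + Y)
d(s) = 175/8 + 35*s/8 (d(s) = (5 + s)*(3/(2 + 6) + 4) = (5 + s)*(3/8 + 4) = (5 + s)*(35/8) = 175/8 + 35*s/8)
E*d(-2) = -606*(175/8 + (35/8)*(-2)) = -606*(175/8 - 35/4) = -606*105/8 = -31815/4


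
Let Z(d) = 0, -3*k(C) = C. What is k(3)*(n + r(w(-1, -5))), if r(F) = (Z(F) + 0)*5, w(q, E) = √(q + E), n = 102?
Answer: -102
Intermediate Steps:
k(C) = -C/3
w(q, E) = √(E + q)
r(F) = 0 (r(F) = (0 + 0)*5 = 0*5 = 0)
k(3)*(n + r(w(-1, -5))) = (-⅓*3)*(102 + 0) = -1*102 = -102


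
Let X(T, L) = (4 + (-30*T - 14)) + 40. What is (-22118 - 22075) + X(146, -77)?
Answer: -48543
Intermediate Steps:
X(T, L) = 30 - 30*T (X(T, L) = (4 + (-14 - 30*T)) + 40 = (-10 - 30*T) + 40 = 30 - 30*T)
(-22118 - 22075) + X(146, -77) = (-22118 - 22075) + (30 - 30*146) = -44193 + (30 - 4380) = -44193 - 4350 = -48543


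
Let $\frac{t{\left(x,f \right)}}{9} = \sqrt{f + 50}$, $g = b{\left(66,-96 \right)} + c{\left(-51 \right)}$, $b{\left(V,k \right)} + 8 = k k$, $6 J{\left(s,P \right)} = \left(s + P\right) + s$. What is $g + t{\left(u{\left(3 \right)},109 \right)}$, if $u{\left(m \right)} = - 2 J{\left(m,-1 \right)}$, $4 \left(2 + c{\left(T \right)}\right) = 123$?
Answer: $\frac{36947}{4} + 9 \sqrt{159} \approx 9350.2$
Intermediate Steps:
$c{\left(T \right)} = \frac{115}{4}$ ($c{\left(T \right)} = -2 + \frac{1}{4} \cdot 123 = -2 + \frac{123}{4} = \frac{115}{4}$)
$J{\left(s,P \right)} = \frac{s}{3} + \frac{P}{6}$ ($J{\left(s,P \right)} = \frac{\left(s + P\right) + s}{6} = \frac{\left(P + s\right) + s}{6} = \frac{P + 2 s}{6} = \frac{s}{3} + \frac{P}{6}$)
$b{\left(V,k \right)} = -8 + k^{2}$ ($b{\left(V,k \right)} = -8 + k k = -8 + k^{2}$)
$g = \frac{36947}{4}$ ($g = \left(-8 + \left(-96\right)^{2}\right) + \frac{115}{4} = \left(-8 + 9216\right) + \frac{115}{4} = 9208 + \frac{115}{4} = \frac{36947}{4} \approx 9236.8$)
$u{\left(m \right)} = \frac{1}{3} - \frac{2 m}{3}$ ($u{\left(m \right)} = - 2 \left(\frac{m}{3} + \frac{1}{6} \left(-1\right)\right) = - 2 \left(\frac{m}{3} - \frac{1}{6}\right) = - 2 \left(- \frac{1}{6} + \frac{m}{3}\right) = \frac{1}{3} - \frac{2 m}{3}$)
$t{\left(x,f \right)} = 9 \sqrt{50 + f}$ ($t{\left(x,f \right)} = 9 \sqrt{f + 50} = 9 \sqrt{50 + f}$)
$g + t{\left(u{\left(3 \right)},109 \right)} = \frac{36947}{4} + 9 \sqrt{50 + 109} = \frac{36947}{4} + 9 \sqrt{159}$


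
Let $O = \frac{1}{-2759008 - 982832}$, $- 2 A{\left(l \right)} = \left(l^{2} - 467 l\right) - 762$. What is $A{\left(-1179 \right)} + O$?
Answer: $- \frac{3629345322241}{3741840} \approx -9.6994 \cdot 10^{5}$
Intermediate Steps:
$A{\left(l \right)} = 381 - \frac{l^{2}}{2} + \frac{467 l}{2}$ ($A{\left(l \right)} = - \frac{\left(l^{2} - 467 l\right) - 762}{2} = - \frac{-762 + l^{2} - 467 l}{2} = 381 - \frac{l^{2}}{2} + \frac{467 l}{2}$)
$O = - \frac{1}{3741840}$ ($O = \frac{1}{-2759008 + \left(-1618569 + 635737\right)} = \frac{1}{-2759008 - 982832} = \frac{1}{-3741840} = - \frac{1}{3741840} \approx -2.6725 \cdot 10^{-7}$)
$A{\left(-1179 \right)} + O = \left(381 - \frac{\left(-1179\right)^{2}}{2} + \frac{467}{2} \left(-1179\right)\right) - \frac{1}{3741840} = \left(381 - \frac{1390041}{2} - \frac{550593}{2}\right) - \frac{1}{3741840} = -969936 - \frac{1}{3741840} = - \frac{3629345322241}{3741840}$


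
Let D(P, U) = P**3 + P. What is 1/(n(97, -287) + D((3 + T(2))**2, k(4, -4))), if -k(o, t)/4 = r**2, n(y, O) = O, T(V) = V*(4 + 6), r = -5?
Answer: 1/148036131 ≈ 6.7551e-9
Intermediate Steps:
T(V) = 10*V (T(V) = V*10 = 10*V)
k(o, t) = -100 (k(o, t) = -4*(-5)**2 = -4*25 = -100)
D(P, U) = P + P**3
1/(n(97, -287) + D((3 + T(2))**2, k(4, -4))) = 1/(-287 + ((3 + 10*2)**2 + ((3 + 10*2)**2)**3)) = 1/(-287 + ((3 + 20)**2 + ((3 + 20)**2)**3)) = 1/(-287 + (23**2 + (23**2)**3)) = 1/(-287 + (529 + 529**3)) = 1/(-287 + (529 + 148035889)) = 1/(-287 + 148036418) = 1/148036131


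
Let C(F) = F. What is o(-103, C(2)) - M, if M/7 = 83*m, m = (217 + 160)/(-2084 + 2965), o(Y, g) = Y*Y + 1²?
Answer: 9128373/881 ≈ 10361.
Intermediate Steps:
o(Y, g) = 1 + Y² (o(Y, g) = Y² + 1 = 1 + Y²)
m = 377/881 ≈ 0.42792
M = 219037/881 (M = 7*(83*(377/881)) = 7*(31291/881) = 219037/881 ≈ 248.62)
o(-103, C(2)) - M = (1 + (-103)²) - 1*219037/881 = (1 + 10609) - 219037/881 = 10610 - 219037/881 = 9128373/881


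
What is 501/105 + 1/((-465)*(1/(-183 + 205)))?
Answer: 15377/3255 ≈ 4.7241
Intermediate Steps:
501/105 + 1/((-465)*(1/(-183 + 205))) = 501*(1/105) - 1/(465*(1/22)) = 167/35 - 1/(465*1/22) = 167/35 - 1/465*22 = 167/35 - 22/465 = 15377/3255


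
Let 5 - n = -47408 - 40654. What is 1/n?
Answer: 1/88067 ≈ 1.1355e-5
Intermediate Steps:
n = 88067 (n = 5 - (-47408 - 40654) = 5 - 1*(-88062) = 5 + 88062 = 88067)
1/n = 1/88067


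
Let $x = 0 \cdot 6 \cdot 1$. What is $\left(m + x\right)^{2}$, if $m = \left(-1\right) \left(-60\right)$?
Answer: $3600$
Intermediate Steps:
$x = 0$ ($x = 0 \cdot 1 = 0$)
$m = 60$
$\left(m + x\right)^{2} = \left(60 + 0\right)^{2} = 60^{2} = 3600$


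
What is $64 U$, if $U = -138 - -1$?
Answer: $-8768$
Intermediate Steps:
$U = -137$ ($U = -138 + 1 = -137$)
$64 U = 64 \left(-137\right) = -8768$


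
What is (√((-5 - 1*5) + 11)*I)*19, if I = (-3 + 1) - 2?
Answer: -76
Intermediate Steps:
I = -4 (I = -2 - 2 = -4)
(√((-5 - 1*5) + 11)*I)*19 = (√((-5 - 1*5) + 11)*(-4))*19 = (√((-5 - 5) + 11)*(-4))*19 = (√(-10 + 11)*(-4))*19 = (√1*(-4))*19 = (1*(-4))*19 = -4*19 = -76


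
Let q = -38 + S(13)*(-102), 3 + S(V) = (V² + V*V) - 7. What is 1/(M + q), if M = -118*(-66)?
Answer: -1/25706 ≈ -3.8901e-5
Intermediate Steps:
M = 7788
S(V) = -10 + 2*V² (S(V) = -3 + ((V² + V*V) - 7) = -3 + ((V² + V²) - 7) = -3 + (2*V² - 7) = -3 + (-7 + 2*V²) = -10 + 2*V²)
q = -33494 (q = -38 + (-10 + 2*13²)*(-102) = -38 + (-10 + 2*169)*(-102) = -38 + (-10 + 338)*(-102) = -38 + 328*(-102) = -38 - 33456 = -33494)
1/(M + q) = 1/(7788 - 33494) = 1/(-25706) = -1/25706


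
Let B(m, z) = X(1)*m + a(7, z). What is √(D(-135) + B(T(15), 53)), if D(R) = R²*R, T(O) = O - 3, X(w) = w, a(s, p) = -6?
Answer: I*√2460369 ≈ 1568.6*I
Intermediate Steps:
T(O) = -3 + O
B(m, z) = -6 + m (B(m, z) = 1*m - 6 = m - 6 = -6 + m)
D(R) = R³
√(D(-135) + B(T(15), 53)) = √((-135)³ + (-6 + (-3 + 15))) = √(-2460375 + (-6 + 12)) = √(-2460375 + 6) = √(-2460369) = I*√2460369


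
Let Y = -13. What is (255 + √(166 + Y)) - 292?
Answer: -37 + 3*√17 ≈ -24.631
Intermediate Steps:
(255 + √(166 + Y)) - 292 = (255 + √(166 - 13)) - 292 = (255 + √153) - 292 = (255 + 3*√17) - 292 = -37 + 3*√17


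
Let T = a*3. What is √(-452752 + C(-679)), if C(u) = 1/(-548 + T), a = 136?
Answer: 3*I*√246498315/70 ≈ 672.87*I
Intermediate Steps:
T = 408 (T = 136*3 = 408)
C(u) = -1/140 (C(u) = 1/(-548 + 408) = 1/(-140) = -1/140)
√(-452752 + C(-679)) = √(-452752 - 1/140) = √(-63385281/140) = 3*I*√246498315/70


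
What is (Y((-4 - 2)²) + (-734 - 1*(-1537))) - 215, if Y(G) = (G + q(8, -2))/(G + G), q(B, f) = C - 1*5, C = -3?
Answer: 10591/18 ≈ 588.39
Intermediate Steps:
q(B, f) = -8 (q(B, f) = -3 - 1*5 = -3 - 5 = -8)
Y(G) = (-8 + G)/(2*G) (Y(G) = (G - 8)/(G + G) = (-8 + G)/((2*G)) = (-8 + G)*(1/(2*G)) = (-8 + G)/(2*G))
(Y((-4 - 2)²) + (-734 - 1*(-1537))) - 215 = ((-8 + (-4 - 2)²)/(2*((-4 - 2)²)) + (-734 - 1*(-1537))) - 215 = ((-8 + (-6)²)/(2*((-6)²)) + (-734 + 1537)) - 215 = ((½)*(-8 + 36)/36 + 803) - 215 = ((½)*(1/36)*28 + 803) - 215 = (7/18 + 803) - 215 = 14461/18 - 215 = 10591/18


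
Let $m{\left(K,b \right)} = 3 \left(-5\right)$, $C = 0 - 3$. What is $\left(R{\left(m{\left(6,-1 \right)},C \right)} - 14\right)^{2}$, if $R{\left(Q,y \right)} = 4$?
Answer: $100$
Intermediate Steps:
$C = -3$ ($C = 0 - 3 = -3$)
$m{\left(K,b \right)} = -15$
$\left(R{\left(m{\left(6,-1 \right)},C \right)} - 14\right)^{2} = \left(4 - 14\right)^{2} = \left(-10\right)^{2} = 100$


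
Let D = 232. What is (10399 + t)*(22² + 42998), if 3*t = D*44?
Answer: 600124070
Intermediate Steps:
t = 10208/3 (t = (232*44)/3 = (⅓)*10208 = 10208/3 ≈ 3402.7)
(10399 + t)*(22² + 42998) = (10399 + 10208/3)*(22² + 42998) = 41405*(484 + 42998)/3 = (41405/3)*43482 = 600124070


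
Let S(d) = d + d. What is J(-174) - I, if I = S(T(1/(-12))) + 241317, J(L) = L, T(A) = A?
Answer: -1448945/6 ≈ -2.4149e+5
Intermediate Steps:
S(d) = 2*d
I = 1447901/6 (I = 2/(-12) + 241317 = 2*(-1/12) + 241317 = -⅙ + 241317 = 1447901/6 ≈ 2.4132e+5)
J(-174) - I = -174 - 1*1447901/6 = -174 - 1447901/6 = -1448945/6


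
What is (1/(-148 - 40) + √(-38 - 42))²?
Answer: (1 - 752*I*√5)²/35344 ≈ -80.0 - 0.095152*I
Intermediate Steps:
(1/(-148 - 40) + √(-38 - 42))² = (1/(-188) + √(-80))² = (-1/188 + 4*I*√5)²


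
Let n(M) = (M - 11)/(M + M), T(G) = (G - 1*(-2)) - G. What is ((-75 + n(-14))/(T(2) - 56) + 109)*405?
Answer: 2503245/56 ≈ 44701.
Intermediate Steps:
T(G) = 2 (T(G) = (G + 2) - G = (2 + G) - G = 2)
n(M) = (-11 + M)/(2*M) (n(M) = (-11 + M)/((2*M)) = (-11 + M)*(1/(2*M)) = (-11 + M)/(2*M))
((-75 + n(-14))/(T(2) - 56) + 109)*405 = ((-75 + (1/2)*(-11 - 14)/(-14))/(2 - 56) + 109)*405 = ((-75 + (1/2)*(-1/14)*(-25))/(-54) + 109)*405 = ((-75 + 25/28)*(-1/54) + 109)*405 = (-2075/28*(-1/54) + 109)*405 = (2075/1512 + 109)*405 = (166883/1512)*405 = 2503245/56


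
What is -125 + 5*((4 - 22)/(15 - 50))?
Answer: -857/7 ≈ -122.43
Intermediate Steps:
-125 + 5*((4 - 22)/(15 - 50)) = -125 + 5*(-18/(-35)) = -125 + 5*(-18*(-1/35)) = -125 + 5*(18/35) = -125 + 18/7 = -857/7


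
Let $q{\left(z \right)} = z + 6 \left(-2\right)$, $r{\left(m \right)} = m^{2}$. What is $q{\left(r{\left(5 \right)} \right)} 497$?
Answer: $6461$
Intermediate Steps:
$q{\left(z \right)} = -12 + z$ ($q{\left(z \right)} = z - 12 = -12 + z$)
$q{\left(r{\left(5 \right)} \right)} 497 = \left(-12 + 5^{2}\right) 497 = \left(-12 + 25\right) 497 = 13 \cdot 497 = 6461$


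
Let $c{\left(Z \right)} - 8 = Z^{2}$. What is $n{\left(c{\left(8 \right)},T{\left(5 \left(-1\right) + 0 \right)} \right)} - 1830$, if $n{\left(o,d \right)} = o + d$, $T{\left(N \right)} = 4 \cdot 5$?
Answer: $-1738$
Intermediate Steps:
$T{\left(N \right)} = 20$
$c{\left(Z \right)} = 8 + Z^{2}$
$n{\left(o,d \right)} = d + o$
$n{\left(c{\left(8 \right)},T{\left(5 \left(-1\right) + 0 \right)} \right)} - 1830 = \left(20 + \left(8 + 8^{2}\right)\right) - 1830 = \left(20 + \left(8 + 64\right)\right) - 1830 = \left(20 + 72\right) - 1830 = 92 - 1830 = -1738$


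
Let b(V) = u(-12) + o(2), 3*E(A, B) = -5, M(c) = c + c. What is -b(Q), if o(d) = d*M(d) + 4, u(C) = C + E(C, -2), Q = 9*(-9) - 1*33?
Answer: 5/3 ≈ 1.6667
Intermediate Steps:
M(c) = 2*c
E(A, B) = -5/3 (E(A, B) = (1/3)*(-5) = -5/3)
Q = -114 (Q = -81 - 33 = -114)
u(C) = -5/3 + C (u(C) = C - 5/3 = -5/3 + C)
o(d) = 4 + 2*d**2 (o(d) = d*(2*d) + 4 = 2*d**2 + 4 = 4 + 2*d**2)
b(V) = -5/3 (b(V) = (-5/3 - 12) + (4 + 2*2**2) = -41/3 + (4 + 2*4) = -41/3 + (4 + 8) = -41/3 + 12 = -5/3)
-b(Q) = -1*(-5/3) = 5/3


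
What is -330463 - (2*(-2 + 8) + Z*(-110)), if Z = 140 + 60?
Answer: -308475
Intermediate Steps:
Z = 200
-330463 - (2*(-2 + 8) + Z*(-110)) = -330463 - (2*(-2 + 8) + 200*(-110)) = -330463 - (2*6 - 22000) = -330463 - (12 - 22000) = -330463 - 1*(-21988) = -330463 + 21988 = -308475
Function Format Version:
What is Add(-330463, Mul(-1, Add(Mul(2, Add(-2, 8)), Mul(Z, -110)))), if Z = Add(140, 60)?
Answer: -308475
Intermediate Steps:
Z = 200
Add(-330463, Mul(-1, Add(Mul(2, Add(-2, 8)), Mul(Z, -110)))) = Add(-330463, Mul(-1, Add(Mul(2, Add(-2, 8)), Mul(200, -110)))) = Add(-330463, Mul(-1, Add(Mul(2, 6), -22000))) = Add(-330463, Mul(-1, Add(12, -22000))) = Add(-330463, Mul(-1, -21988)) = Add(-330463, 21988) = -308475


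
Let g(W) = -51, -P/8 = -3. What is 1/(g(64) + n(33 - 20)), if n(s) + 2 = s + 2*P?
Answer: ⅛ ≈ 0.12500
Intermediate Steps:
P = 24 (P = -8*(-3) = 24)
n(s) = 46 + s (n(s) = -2 + (s + 2*24) = -2 + (s + 48) = -2 + (48 + s) = 46 + s)
1/(g(64) + n(33 - 20)) = 1/(-51 + (46 + (33 - 20))) = 1/(-51 + (46 + 13)) = 1/(-51 + 59) = 1/8 = ⅛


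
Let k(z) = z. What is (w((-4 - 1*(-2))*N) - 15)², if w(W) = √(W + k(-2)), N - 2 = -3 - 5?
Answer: (15 - √10)² ≈ 140.13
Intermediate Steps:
N = -6 (N = 2 + (-3 - 5) = 2 - 8 = -6)
w(W) = √(-2 + W) (w(W) = √(W - 2) = √(-2 + W))
(w((-4 - 1*(-2))*N) - 15)² = (√(-2 + (-4 - 1*(-2))*(-6)) - 15)² = (√(-2 + (-4 + 2)*(-6)) - 15)² = (√(-2 - 2*(-6)) - 15)² = (√(-2 + 12) - 15)² = (√10 - 15)² = (-15 + √10)²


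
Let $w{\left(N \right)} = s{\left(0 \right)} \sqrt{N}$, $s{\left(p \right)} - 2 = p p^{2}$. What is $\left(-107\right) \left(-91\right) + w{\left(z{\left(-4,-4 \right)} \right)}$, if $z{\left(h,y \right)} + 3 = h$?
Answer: $9737 + 2 i \sqrt{7} \approx 9737.0 + 5.2915 i$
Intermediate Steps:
$z{\left(h,y \right)} = -3 + h$
$s{\left(p \right)} = 2 + p^{3}$ ($s{\left(p \right)} = 2 + p p^{2} = 2 + p^{3}$)
$w{\left(N \right)} = 2 \sqrt{N}$ ($w{\left(N \right)} = \left(2 + 0^{3}\right) \sqrt{N} = \left(2 + 0\right) \sqrt{N} = 2 \sqrt{N}$)
$\left(-107\right) \left(-91\right) + w{\left(z{\left(-4,-4 \right)} \right)} = \left(-107\right) \left(-91\right) + 2 \sqrt{-3 - 4} = 9737 + 2 \sqrt{-7} = 9737 + 2 i \sqrt{7}$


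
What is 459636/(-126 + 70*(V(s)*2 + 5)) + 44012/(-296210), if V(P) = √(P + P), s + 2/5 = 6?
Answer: -5674252193/9330615 + 38303*√70/252 ≈ 663.56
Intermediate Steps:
s = 28/5 (s = -⅖ + 6 = 28/5 ≈ 5.6000)
V(P) = √2*√P (V(P) = √(2*P) = √2*√P)
459636/(-126 + 70*(V(s)*2 + 5)) + 44012/(-296210) = 459636/(-126 + 70*((√2*√(28/5))*2 + 5)) + 44012/(-296210) = 459636/(-126 + 70*((√2*(2*√35/5))*2 + 5)) + 44012*(-1/296210) = 459636/(-126 + 70*((2*√70/5)*2 + 5)) - 22006/148105 = 459636/(-126 + 70*(4*√70/5 + 5)) - 22006/148105 = 459636/(-126 + 70*(5 + 4*√70/5)) - 22006/148105 = 459636/(-126 + (350 + 56*√70)) - 22006/148105 = 459636/(224 + 56*√70) - 22006/148105 = -22006/148105 + 459636/(224 + 56*√70)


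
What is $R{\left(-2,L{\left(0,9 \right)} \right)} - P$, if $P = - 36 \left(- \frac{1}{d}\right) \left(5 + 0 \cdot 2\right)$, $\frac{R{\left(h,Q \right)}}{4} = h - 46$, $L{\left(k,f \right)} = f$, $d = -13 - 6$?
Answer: $- \frac{3468}{19} \approx -182.53$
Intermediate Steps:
$d = -19$
$R{\left(h,Q \right)} = -184 + 4 h$ ($R{\left(h,Q \right)} = 4 \left(h - 46\right) = 4 \left(-46 + h\right) = -184 + 4 h$)
$P = - \frac{180}{19}$ ($P = - 36 \left(- \frac{1}{-19}\right) \left(5 + 0 \cdot 2\right) = - 36 \left(\left(-1\right) \left(- \frac{1}{19}\right)\right) \left(5 + 0\right) = \left(-36\right) \frac{1}{19} \cdot 5 = \left(- \frac{36}{19}\right) 5 = - \frac{180}{19} \approx -9.4737$)
$R{\left(-2,L{\left(0,9 \right)} \right)} - P = \left(-184 + 4 \left(-2\right)\right) - - \frac{180}{19} = \left(-184 - 8\right) + \frac{180}{19} = -192 + \frac{180}{19} = - \frac{3468}{19}$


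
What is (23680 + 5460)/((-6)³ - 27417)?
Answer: -29140/27633 ≈ -1.0545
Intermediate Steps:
(23680 + 5460)/((-6)³ - 27417) = 29140/(-216 - 27417) = 29140/(-27633) = 29140*(-1/27633) = -29140/27633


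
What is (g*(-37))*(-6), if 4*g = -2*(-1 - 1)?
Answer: 222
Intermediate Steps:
g = 1 (g = (-2*(-1 - 1))/4 = (-2*(-2))/4 = (1/4)*4 = 1)
(g*(-37))*(-6) = (1*(-37))*(-6) = -37*(-6) = 222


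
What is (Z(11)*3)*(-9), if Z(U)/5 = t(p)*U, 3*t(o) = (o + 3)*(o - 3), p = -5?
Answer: -7920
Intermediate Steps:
t(o) = (-3 + o)*(3 + o)/3 (t(o) = ((o + 3)*(o - 3))/3 = ((3 + o)*(-3 + o))/3 = ((-3 + o)*(3 + o))/3 = (-3 + o)*(3 + o)/3)
Z(U) = 80*U/3 (Z(U) = 5*((-3 + (⅓)*(-5)²)*U) = 5*((-3 + (⅓)*25)*U) = 5*((-3 + 25/3)*U) = 5*(16*U/3) = 80*U/3)
(Z(11)*3)*(-9) = (((80/3)*11)*3)*(-9) = ((880/3)*3)*(-9) = 880*(-9) = -7920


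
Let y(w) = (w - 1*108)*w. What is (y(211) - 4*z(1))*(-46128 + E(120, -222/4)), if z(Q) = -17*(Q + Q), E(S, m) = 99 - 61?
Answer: -1007942210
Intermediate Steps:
E(S, m) = 38
z(Q) = -34*Q
y(w) = w*(-108 + w) (y(w) = (w - 108)*w = (-108 + w)*w = w*(-108 + w))
(y(211) - 4*z(1))*(-46128 + E(120, -222/4)) = (211*(-108 + 211) - (-136))*(-46128 + 38) = (211*103 - 4*(-34))*(-46090) = (21733 + 136)*(-46090) = 21869*(-46090) = -1007942210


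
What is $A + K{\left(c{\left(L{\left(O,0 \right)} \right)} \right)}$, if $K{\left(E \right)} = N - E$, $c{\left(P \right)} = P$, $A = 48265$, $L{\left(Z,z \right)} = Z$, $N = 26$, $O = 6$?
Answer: $48285$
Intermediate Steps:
$K{\left(E \right)} = 26 - E$
$A + K{\left(c{\left(L{\left(O,0 \right)} \right)} \right)} = 48265 + \left(26 - 6\right) = 48265 + 20 = 48285$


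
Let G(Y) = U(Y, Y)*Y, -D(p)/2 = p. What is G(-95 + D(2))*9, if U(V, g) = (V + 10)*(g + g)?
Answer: -15701202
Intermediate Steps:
D(p) = -2*p
U(V, g) = 2*g*(10 + V) (U(V, g) = (10 + V)*(2*g) = 2*g*(10 + V))
G(Y) = 2*Y**2*(10 + Y) (G(Y) = (2*Y*(10 + Y))*Y = 2*Y**2*(10 + Y))
G(-95 + D(2))*9 = (2*(-95 - 2*2)**2*(10 + (-95 - 2*2)))*9 = (2*(-95 - 4)**2*(10 + (-95 - 4)))*9 = (2*(-99)**2*(10 - 99))*9 = (2*9801*(-89))*9 = -1744578*9 = -15701202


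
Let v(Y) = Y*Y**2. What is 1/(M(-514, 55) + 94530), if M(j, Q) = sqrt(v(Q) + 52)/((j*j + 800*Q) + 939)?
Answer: 9033707290709250/853956350190745236073 - 309135*sqrt(166427)/853956350190745236073 ≈ 1.0579e-5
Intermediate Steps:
v(Y) = Y**3
M(j, Q) = sqrt(52 + Q**3)/(939 + j**2 + 800*Q) (M(j, Q) = sqrt(Q**3 + 52)/((j*j + 800*Q) + 939) = sqrt(52 + Q**3)/((j**2 + 800*Q) + 939) = sqrt(52 + Q**3)/(939 + j**2 + 800*Q))
1/(M(-514, 55) + 94530) = 1/(sqrt(52 + 55**3)/(939 + (-514)**2 + 800*55) + 94530) = 1/(sqrt(52 + 166375)/(939 + 264196 + 44000) + 94530) = 1/(sqrt(166427)/309135 + 94530) = 1/(94530 + sqrt(166427)/309135)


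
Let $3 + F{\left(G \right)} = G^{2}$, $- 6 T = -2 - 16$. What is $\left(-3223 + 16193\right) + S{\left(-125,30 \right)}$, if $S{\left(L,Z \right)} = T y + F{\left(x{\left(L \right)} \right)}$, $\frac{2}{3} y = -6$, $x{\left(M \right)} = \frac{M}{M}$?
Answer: $12941$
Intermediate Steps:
$x{\left(M \right)} = 1$
$y = -9$ ($y = \frac{3}{2} \left(-6\right) = -9$)
$T = 3$ ($T = - \frac{-2 - 16}{6} = \left(- \frac{1}{6}\right) \left(-18\right) = 3$)
$F{\left(G \right)} = -3 + G^{2}$
$S{\left(L,Z \right)} = -29$ ($S{\left(L,Z \right)} = 3 \left(-9\right) - \left(3 - 1^{2}\right) = -27 + \left(-3 + 1\right) = -27 - 2 = -29$)
$\left(-3223 + 16193\right) + S{\left(-125,30 \right)} = \left(-3223 + 16193\right) - 29 = 12970 - 29 = 12941$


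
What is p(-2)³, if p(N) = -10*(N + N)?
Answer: 64000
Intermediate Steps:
p(N) = -20*N
p(-2)³ = (-20*(-2))³ = 40³ = 64000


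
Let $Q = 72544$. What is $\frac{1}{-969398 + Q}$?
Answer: $- \frac{1}{896854} \approx -1.115 \cdot 10^{-6}$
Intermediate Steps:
$\frac{1}{-969398 + Q} = \frac{1}{-969398 + 72544} = \frac{1}{-896854} = - \frac{1}{896854}$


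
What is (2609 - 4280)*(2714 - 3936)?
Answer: 2041962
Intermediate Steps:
(2609 - 4280)*(2714 - 3936) = -1671*(-1222) = 2041962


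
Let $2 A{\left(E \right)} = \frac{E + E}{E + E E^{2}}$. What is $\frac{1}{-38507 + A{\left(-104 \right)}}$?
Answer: $- \frac{10817}{416530218} \approx -2.5969 \cdot 10^{-5}$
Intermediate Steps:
$A{\left(E \right)} = \frac{E}{E + E^{3}}$ ($A{\left(E \right)} = \frac{\left(E + E\right) \frac{1}{E + E E^{2}}}{2} = \frac{2 E \frac{1}{E + E^{3}}}{2} = \frac{E}{E + E^{3}}$)
$\frac{1}{-38507 + A{\left(-104 \right)}} = \frac{1}{-38507 + \frac{1}{1 + \left(-104\right)^{2}}} = \frac{1}{-38507 + \frac{1}{1 + 10816}} = \frac{1}{-38507 + \frac{1}{10817}} = \frac{1}{- \frac{416530218}{10817}} = - \frac{10817}{416530218}$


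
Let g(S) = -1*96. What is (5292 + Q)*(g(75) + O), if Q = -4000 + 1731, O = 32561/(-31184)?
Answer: -9148278175/31184 ≈ -2.9336e+5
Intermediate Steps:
O = -32561/31184 (O = 32561*(-1/31184) = -32561/31184 ≈ -1.0442)
g(S) = -96
Q = -2269
(5292 + Q)*(g(75) + O) = (5292 - 2269)*(-96 - 32561/31184) = 3023*(-3026225/31184) = -9148278175/31184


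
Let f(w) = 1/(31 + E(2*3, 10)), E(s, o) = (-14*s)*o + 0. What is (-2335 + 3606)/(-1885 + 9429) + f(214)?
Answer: 24895/148856 ≈ 0.16724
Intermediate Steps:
E(s, o) = -14*o*s (E(s, o) = -14*o*s + 0 = -14*o*s)
f(w) = -1/809 (f(w) = 1/(31 - 14*10*2*3) = 1/(31 - 14*10*6) = 1/(31 - 840) = 1/(-809) = -1/809)
(-2335 + 3606)/(-1885 + 9429) + f(214) = (-2335 + 3606)/(-1885 + 9429) - 1/809 = 1271/7544 - 1/809 = 1271*(1/7544) - 1/809 = 31/184 - 1/809 = 24895/148856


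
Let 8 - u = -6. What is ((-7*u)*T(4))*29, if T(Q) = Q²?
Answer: -45472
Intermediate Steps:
u = 14 (u = 8 - 1*(-6) = 8 + 6 = 14)
((-7*u)*T(4))*29 = (-7*14*4²)*29 = -98*16*29 = -1568*29 = -45472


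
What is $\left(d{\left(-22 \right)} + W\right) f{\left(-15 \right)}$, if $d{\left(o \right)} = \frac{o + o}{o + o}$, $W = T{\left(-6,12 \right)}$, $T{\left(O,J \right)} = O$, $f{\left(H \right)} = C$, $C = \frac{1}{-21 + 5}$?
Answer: $\frac{5}{16} \approx 0.3125$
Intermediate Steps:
$C = - \frac{1}{16}$ ($C = \frac{1}{-16} = - \frac{1}{16} \approx -0.0625$)
$f{\left(H \right)} = - \frac{1}{16}$
$W = -6$
$d{\left(o \right)} = 1$ ($d{\left(o \right)} = \frac{2 o}{2 o} = 2 o \frac{1}{2 o} = 1$)
$\left(d{\left(-22 \right)} + W\right) f{\left(-15 \right)} = \left(1 - 6\right) \left(- \frac{1}{16}\right) = \left(-5\right) \left(- \frac{1}{16}\right) = \frac{5}{16}$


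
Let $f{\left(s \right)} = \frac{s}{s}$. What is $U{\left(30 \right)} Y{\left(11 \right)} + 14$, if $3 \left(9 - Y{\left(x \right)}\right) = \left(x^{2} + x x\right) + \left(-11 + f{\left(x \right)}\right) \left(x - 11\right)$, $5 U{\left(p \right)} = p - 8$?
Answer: $- \frac{904}{3} \approx -301.33$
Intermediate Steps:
$U{\left(p \right)} = - \frac{8}{5} + \frac{p}{5}$ ($U{\left(p \right)} = \frac{p - 8}{5} = \frac{-8 + p}{5} = - \frac{8}{5} + \frac{p}{5}$)
$f{\left(s \right)} = 1$
$Y{\left(x \right)} = - \frac{83}{3} - \frac{2 x^{2}}{3} + \frac{10 x}{3}$ ($Y{\left(x \right)} = 9 - \frac{\left(x^{2} + x x\right) + \left(-11 + 1\right) \left(x - 11\right)}{3} = 9 - \frac{\left(x^{2} + x^{2}\right) - 10 \left(-11 + x\right)}{3} = 9 - \frac{2 x^{2} - \left(-110 + 10 x\right)}{3} = 9 - \frac{110 - 10 x + 2 x^{2}}{3} = 9 - \left(\frac{110}{3} - \frac{10 x}{3} + \frac{2 x^{2}}{3}\right) = - \frac{83}{3} - \frac{2 x^{2}}{3} + \frac{10 x}{3}$)
$U{\left(30 \right)} Y{\left(11 \right)} + 14 = \left(- \frac{8}{5} + \frac{1}{5} \cdot 30\right) \left(- \frac{83}{3} - \frac{2 \cdot 11^{2}}{3} + \frac{10}{3} \cdot 11\right) + 14 = \left(- \frac{8}{5} + 6\right) \left(- \frac{83}{3} - \frac{242}{3} + \frac{110}{3}\right) + 14 = \frac{22 \left(- \frac{83}{3} - \frac{242}{3} + \frac{110}{3}\right)}{5} + 14 = \frac{22}{5} \left(- \frac{215}{3}\right) + 14 = - \frac{946}{3} + 14 = - \frac{904}{3}$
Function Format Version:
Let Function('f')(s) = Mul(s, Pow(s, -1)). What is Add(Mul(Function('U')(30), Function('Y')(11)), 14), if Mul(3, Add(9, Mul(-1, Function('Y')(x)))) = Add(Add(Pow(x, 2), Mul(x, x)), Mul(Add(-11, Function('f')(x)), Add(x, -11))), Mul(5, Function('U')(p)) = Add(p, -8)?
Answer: Rational(-904, 3) ≈ -301.33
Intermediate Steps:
Function('U')(p) = Add(Rational(-8, 5), Mul(Rational(1, 5), p)) (Function('U')(p) = Mul(Rational(1, 5), Add(p, -8)) = Mul(Rational(1, 5), Add(-8, p)) = Add(Rational(-8, 5), Mul(Rational(1, 5), p)))
Function('f')(s) = 1
Function('Y')(x) = Add(Rational(-83, 3), Mul(Rational(-2, 3), Pow(x, 2)), Mul(Rational(10, 3), x)) (Function('Y')(x) = Add(9, Mul(Rational(-1, 3), Add(Add(Pow(x, 2), Mul(x, x)), Mul(Add(-11, 1), Add(x, -11))))) = Add(9, Mul(Rational(-1, 3), Add(Add(Pow(x, 2), Pow(x, 2)), Mul(-10, Add(-11, x))))) = Add(9, Mul(Rational(-1, 3), Add(Mul(2, Pow(x, 2)), Add(110, Mul(-10, x))))) = Add(9, Mul(Rational(-1, 3), Add(110, Mul(-10, x), Mul(2, Pow(x, 2))))) = Add(9, Add(Rational(-110, 3), Mul(Rational(-2, 3), Pow(x, 2)), Mul(Rational(10, 3), x))) = Add(Rational(-83, 3), Mul(Rational(-2, 3), Pow(x, 2)), Mul(Rational(10, 3), x)))
Add(Mul(Function('U')(30), Function('Y')(11)), 14) = Add(Mul(Add(Rational(-8, 5), Mul(Rational(1, 5), 30)), Add(Rational(-83, 3), Mul(Rational(-2, 3), Pow(11, 2)), Mul(Rational(10, 3), 11))), 14) = Add(Mul(Add(Rational(-8, 5), 6), Add(Rational(-83, 3), Mul(Rational(-2, 3), 121), Rational(110, 3))), 14) = Add(Mul(Rational(22, 5), Add(Rational(-83, 3), Rational(-242, 3), Rational(110, 3))), 14) = Add(Mul(Rational(22, 5), Rational(-215, 3)), 14) = Add(Rational(-946, 3), 14) = Rational(-904, 3)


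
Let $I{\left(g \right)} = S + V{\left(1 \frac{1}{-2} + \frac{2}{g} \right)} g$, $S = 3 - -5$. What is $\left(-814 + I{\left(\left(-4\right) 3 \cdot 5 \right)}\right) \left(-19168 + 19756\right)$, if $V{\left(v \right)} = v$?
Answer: $-455112$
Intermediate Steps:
$S = 8$ ($S = 3 + 5 = 8$)
$I{\left(g \right)} = 8 + g \left(- \frac{1}{2} + \frac{2}{g}\right)$ ($I{\left(g \right)} = 8 + \left(1 \frac{1}{-2} + \frac{2}{g}\right) g = 8 + \left(1 \left(- \frac{1}{2}\right) + \frac{2}{g}\right) g = 8 + \left(- \frac{1}{2} + \frac{2}{g}\right) g = 8 + g \left(- \frac{1}{2} + \frac{2}{g}\right)$)
$\left(-814 + I{\left(\left(-4\right) 3 \cdot 5 \right)}\right) \left(-19168 + 19756\right) = \left(-814 - \left(-10 + \frac{\left(-4\right) 3 \cdot 5}{2}\right)\right) \left(-19168 + 19756\right) = \left(-814 - \left(-10 + \frac{\left(-12\right) 5}{2}\right)\right) 588 = \left(-814 + \left(10 - -30\right)\right) 588 = \left(-814 + \left(10 + 30\right)\right) 588 = \left(-814 + 40\right) 588 = \left(-774\right) 588 = -455112$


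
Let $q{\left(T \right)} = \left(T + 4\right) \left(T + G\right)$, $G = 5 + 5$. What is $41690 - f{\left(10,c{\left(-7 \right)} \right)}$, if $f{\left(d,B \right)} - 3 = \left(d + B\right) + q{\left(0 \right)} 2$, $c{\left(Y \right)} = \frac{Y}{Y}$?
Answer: $41596$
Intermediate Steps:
$c{\left(Y \right)} = 1$
$G = 10$
$q{\left(T \right)} = \left(4 + T\right) \left(10 + T\right)$ ($q{\left(T \right)} = \left(T + 4\right) \left(T + 10\right) = \left(4 + T\right) \left(10 + T\right)$)
$f{\left(d,B \right)} = 83 + B + d$ ($f{\left(d,B \right)} = 3 + \left(\left(d + B\right) + \left(40 + 0^{2} + 14 \cdot 0\right) 2\right) = 3 + \left(\left(B + d\right) + \left(40 + 0 + 0\right) 2\right) = 3 + \left(\left(B + d\right) + 40 \cdot 2\right) = 3 + \left(\left(B + d\right) + 80\right) = 3 + \left(80 + B + d\right) = 83 + B + d$)
$41690 - f{\left(10,c{\left(-7 \right)} \right)} = 41690 - \left(83 + 1 + 10\right) = 41690 - 94 = 41596$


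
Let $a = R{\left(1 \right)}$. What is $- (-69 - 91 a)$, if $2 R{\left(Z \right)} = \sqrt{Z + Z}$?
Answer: $69 + \frac{91 \sqrt{2}}{2} \approx 133.35$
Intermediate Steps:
$R{\left(Z \right)} = \frac{\sqrt{2} \sqrt{Z}}{2}$ ($R{\left(Z \right)} = \frac{\sqrt{Z + Z}}{2} = \frac{\sqrt{2 Z}}{2} = \frac{\sqrt{2} \sqrt{Z}}{2}$)
$a = \frac{\sqrt{2}}{2}$ ($a = \frac{\sqrt{2} \sqrt{1}}{2} = \frac{1}{2} \sqrt{2} \cdot 1 = \frac{\sqrt{2}}{2} \approx 0.70711$)
$- (-69 - 91 a) = - (-69 - 91 \frac{\sqrt{2}}{2}) = - (-69 - \frac{91 \sqrt{2}}{2}) = 69 + \frac{91 \sqrt{2}}{2}$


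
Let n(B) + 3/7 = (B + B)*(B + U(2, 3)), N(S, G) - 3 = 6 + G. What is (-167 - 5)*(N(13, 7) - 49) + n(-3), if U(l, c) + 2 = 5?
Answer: 39729/7 ≈ 5675.6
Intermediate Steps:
N(S, G) = 9 + G (N(S, G) = 3 + (6 + G) = 9 + G)
U(l, c) = 3 (U(l, c) = -2 + 5 = 3)
n(B) = -3/7 + 2*B*(3 + B) (n(B) = -3/7 + (B + B)*(B + 3) = -3/7 + (2*B)*(3 + B) = -3/7 + 2*B*(3 + B))
(-167 - 5)*(N(13, 7) - 49) + n(-3) = (-167 - 5)*((9 + 7) - 49) + (-3/7 + 2*(-3)² + 6*(-3)) = -172*(16 - 49) + (-3/7 + 2*9 - 18) = -172*(-33) + (-3/7 + 18 - 18) = 5676 - 3/7 = 39729/7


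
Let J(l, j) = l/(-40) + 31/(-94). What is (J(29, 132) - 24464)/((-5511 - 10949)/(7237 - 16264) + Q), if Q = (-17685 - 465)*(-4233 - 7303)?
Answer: -415190573181/3553310606528800 ≈ -0.00011685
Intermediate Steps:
J(l, j) = -31/94 - l/40 (J(l, j) = l*(-1/40) + 31*(-1/94) = -l/40 - 31/94 = -31/94 - l/40)
Q = 209378400 (Q = -18150*(-11536) = 209378400)
(J(29, 132) - 24464)/((-5511 - 10949)/(7237 - 16264) + Q) = ((-31/94 - 1/40*29) - 24464)/((-5511 - 10949)/(7237 - 16264) + 209378400) = ((-31/94 - 29/40) - 24464)/(-16460/(-9027) + 209378400) = (-1983/1880 - 24464)/(-16460*(-1/9027) + 209378400) = -45994303/(1880*(16460/9027 + 209378400)) = -45994303/(1880*1890058833260/9027) = -45994303/1880*9027/1890058833260 = -415190573181/3553310606528800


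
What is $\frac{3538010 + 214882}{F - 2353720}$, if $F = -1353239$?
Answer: $- \frac{1250964}{1235653} \approx -1.0124$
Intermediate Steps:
$\frac{3538010 + 214882}{F - 2353720} = \frac{3538010 + 214882}{-1353239 - 2353720} = \frac{3752892}{-3706959} = 3752892 \left(- \frac{1}{3706959}\right) = - \frac{1250964}{1235653}$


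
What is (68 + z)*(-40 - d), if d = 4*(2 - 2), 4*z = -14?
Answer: -2580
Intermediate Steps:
z = -7/2 (z = (¼)*(-14) = -7/2 ≈ -3.5000)
d = 0 (d = 4*0 = 0)
(68 + z)*(-40 - d) = (68 - 7/2)*(-40 - 1*0) = 129*(-40 + 0)/2 = (129/2)*(-40) = -2580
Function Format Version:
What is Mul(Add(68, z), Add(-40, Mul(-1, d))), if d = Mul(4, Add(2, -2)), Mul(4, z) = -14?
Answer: -2580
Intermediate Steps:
z = Rational(-7, 2) (z = Mul(Rational(1, 4), -14) = Rational(-7, 2) ≈ -3.5000)
d = 0 (d = Mul(4, 0) = 0)
Mul(Add(68, z), Add(-40, Mul(-1, d))) = Mul(Add(68, Rational(-7, 2)), Add(-40, Mul(-1, 0))) = Mul(Rational(129, 2), Add(-40, 0)) = Mul(Rational(129, 2), -40) = -2580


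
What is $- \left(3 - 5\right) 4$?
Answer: $8$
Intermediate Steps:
$- \left(3 - 5\right) 4 = - \left(-2\right) 4 = \left(-1\right) \left(-8\right) = 8$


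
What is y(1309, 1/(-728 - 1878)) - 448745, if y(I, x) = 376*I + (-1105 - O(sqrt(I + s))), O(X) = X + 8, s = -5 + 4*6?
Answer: 42326 - 4*sqrt(83) ≈ 42290.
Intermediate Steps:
s = 19 (s = -5 + 24 = 19)
O(X) = 8 + X
y(I, x) = -1113 - sqrt(19 + I) + 376*I (y(I, x) = 376*I + (-1105 - (8 + sqrt(I + 19))) = 376*I + (-1105 - (8 + sqrt(19 + I))) = 376*I + (-1105 + (-8 - sqrt(19 + I))) = 376*I + (-1113 - sqrt(19 + I)) = -1113 - sqrt(19 + I) + 376*I)
y(1309, 1/(-728 - 1878)) - 448745 = (-1113 - sqrt(19 + 1309) + 376*1309) - 448745 = (-1113 - sqrt(1328) + 492184) - 448745 = (-1113 - 4*sqrt(83) + 492184) - 448745 = (491071 - 4*sqrt(83)) - 448745 = 42326 - 4*sqrt(83)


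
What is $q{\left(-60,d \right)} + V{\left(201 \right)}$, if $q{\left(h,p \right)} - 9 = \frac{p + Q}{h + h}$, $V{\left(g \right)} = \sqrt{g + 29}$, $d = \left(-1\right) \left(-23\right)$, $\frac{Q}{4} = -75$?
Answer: $\frac{1357}{120} + \sqrt{230} \approx 26.474$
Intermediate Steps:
$Q = -300$ ($Q = 4 \left(-75\right) = -300$)
$d = 23$
$V{\left(g \right)} = \sqrt{29 + g}$
$q{\left(h,p \right)} = 9 + \frac{-300 + p}{2 h}$ ($q{\left(h,p \right)} = 9 + \frac{p - 300}{h + h} = 9 + \frac{-300 + p}{2 h}$)
$q{\left(-60,d \right)} + V{\left(201 \right)} = \frac{-300 + 23 + 18 \left(-60\right)}{2 \left(-60\right)} + \sqrt{29 + 201} = \frac{1}{2} \left(- \frac{1}{60}\right) \left(-300 + 23 - 1080\right) + \sqrt{230} = \frac{1}{2} \left(- \frac{1}{60}\right) \left(-1357\right) + \sqrt{230} = \frac{1357}{120} + \sqrt{230}$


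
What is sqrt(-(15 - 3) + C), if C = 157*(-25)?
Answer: I*sqrt(3937) ≈ 62.746*I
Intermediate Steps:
C = -3925
sqrt(-(15 - 3) + C) = sqrt(-(15 - 3) - 3925) = sqrt(-1*12 - 3925) = sqrt(-12 - 3925) = sqrt(-3937) = I*sqrt(3937)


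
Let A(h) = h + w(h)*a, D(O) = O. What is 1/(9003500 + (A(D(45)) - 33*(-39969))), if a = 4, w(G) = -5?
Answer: 1/10322502 ≈ 9.6876e-8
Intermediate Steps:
A(h) = -20 + h (A(h) = h - 5*4 = h - 20 = -20 + h)
1/(9003500 + (A(D(45)) - 33*(-39969))) = 1/(9003500 + ((-20 + 45) - 33*(-39969))) = 1/(9003500 + (25 + 1318977)) = 1/(9003500 + 1319002) = 1/10322502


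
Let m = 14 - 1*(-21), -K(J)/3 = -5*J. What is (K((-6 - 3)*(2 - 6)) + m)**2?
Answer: 330625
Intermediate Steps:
K(J) = 15*J (K(J) = -(-15)*J = 15*J)
m = 35 (m = 14 + 21 = 35)
(K((-6 - 3)*(2 - 6)) + m)**2 = (15*((-6 - 3)*(2 - 6)) + 35)**2 = (15*(-9*(-4)) + 35)**2 = (15*36 + 35)**2 = (540 + 35)**2 = 575**2 = 330625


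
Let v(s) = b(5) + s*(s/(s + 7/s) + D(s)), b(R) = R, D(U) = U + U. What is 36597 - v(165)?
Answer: -490801181/27232 ≈ -18023.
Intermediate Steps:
D(U) = 2*U
v(s) = 5 + s*(2*s + s/(s + 7/s)) (v(s) = 5 + s*(s/(s + 7/s) + 2*s) = 5 + s*(2*s + s/(s + 7/s)))
36597 - v(165) = 36597 - (35 + 165³ + 2*165⁴ + 19*165²)/(7 + 165²) = 36597 - (35 + 4492125 + 2*741200625 + 19*27225)/(7 + 27225) = 36597 - (35 + 4492125 + 1482401250 + 517275)/27232 = 36597 - 1487410685/27232 = -490801181/27232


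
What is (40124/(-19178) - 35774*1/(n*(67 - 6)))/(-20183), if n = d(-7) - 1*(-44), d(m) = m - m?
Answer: 198441647/259723684154 ≈ 0.00076405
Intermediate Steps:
d(m) = 0
n = 44 (n = 0 - 1*(-44) = 0 + 44 = 44)
(40124/(-19178) - 35774*1/(n*(67 - 6)))/(-20183) = (40124/(-19178) - 35774*1/(44*(67 - 6)))/(-20183) = (40124*(-1/19178) - 35774/(61*44))*(-1/20183) = (-20062/9589 - 35774/2684)*(-1/20183) = (-20062/9589 - 35774*1/2684)*(-1/20183) = (-20062/9589 - 17887/1342)*(-1/20183) = -198441647/12868438*(-1/20183) = 198441647/259723684154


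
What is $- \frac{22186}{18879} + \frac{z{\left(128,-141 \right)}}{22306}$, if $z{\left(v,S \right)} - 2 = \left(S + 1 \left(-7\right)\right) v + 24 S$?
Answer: $- \frac{458186735}{210557487} \approx -2.1761$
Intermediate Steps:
$z{\left(v,S \right)} = 2 + 24 S + v \left(-7 + S\right)$ ($z{\left(v,S \right)} = 2 + \left(\left(S + 1 \left(-7\right)\right) v + 24 S\right) = 2 + \left(\left(S - 7\right) v + 24 S\right) = 2 + \left(\left(-7 + S\right) v + 24 S\right) = 2 + \left(v \left(-7 + S\right) + 24 S\right) = 2 + \left(24 S + v \left(-7 + S\right)\right) = 2 + 24 S + v \left(-7 + S\right)$)
$- \frac{22186}{18879} + \frac{z{\left(128,-141 \right)}}{22306} = - \frac{22186}{18879} + \frac{2 - 896 + 24 \left(-141\right) - 18048}{22306} = \left(-22186\right) \frac{1}{18879} + \left(2 - 896 - 3384 - 18048\right) \frac{1}{22306} = - \frac{22186}{18879} - \frac{11163}{11153} = - \frac{458186735}{210557487}$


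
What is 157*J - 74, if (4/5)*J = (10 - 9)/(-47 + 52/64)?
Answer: -57826/739 ≈ -78.249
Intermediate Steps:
J = -20/739 (J = 5*((10 - 9)/(-47 + 52/64))/4 = 5*(1/(-47 + 52*(1/64)))/4 = 5*(1/(-47 + 13/16))/4 = 5*(1/(-739/16))/4 = 5*(1*(-16/739))/4 = (5/4)*(-16/739) = -20/739 ≈ -0.027064)
157*J - 74 = 157*(-20/739) - 74 = -3140/739 - 74 = -57826/739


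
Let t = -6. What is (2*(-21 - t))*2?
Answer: -60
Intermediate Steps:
(2*(-21 - t))*2 = (2*(-21 - 1*(-6)))*2 = (2*(-21 + 6))*2 = (2*(-15))*2 = -30*2 = -60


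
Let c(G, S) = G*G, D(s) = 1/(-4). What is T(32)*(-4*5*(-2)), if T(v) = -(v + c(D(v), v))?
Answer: -2565/2 ≈ -1282.5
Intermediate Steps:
D(s) = -1/4
c(G, S) = G**2
T(v) = -1/16 - v (T(v) = -(v + (-1/4)**2) = -(v + 1/16) = -(1/16 + v) = -1/16 - v)
T(32)*(-4*5*(-2)) = (-1/16 - 1*32)*(-4*5*(-2)) = (-1/16 - 32)*(-20*(-2)) = -513/16*40 = -2565/2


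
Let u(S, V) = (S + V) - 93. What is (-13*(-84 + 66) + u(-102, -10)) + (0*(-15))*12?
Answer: 29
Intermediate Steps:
u(S, V) = -93 + S + V
(-13*(-84 + 66) + u(-102, -10)) + (0*(-15))*12 = (-13*(-84 + 66) + (-93 - 102 - 10)) + (0*(-15))*12 = (-13*(-18) - 205) + 0*12 = (234 - 205) + 0 = 29 + 0 = 29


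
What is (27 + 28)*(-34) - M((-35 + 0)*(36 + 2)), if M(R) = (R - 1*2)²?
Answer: -1776094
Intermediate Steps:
M(R) = (-2 + R)² (M(R) = (R - 2)² = (-2 + R)²)
(27 + 28)*(-34) - M((-35 + 0)*(36 + 2)) = (27 + 28)*(-34) - (-2 + (-35 + 0)*(36 + 2))² = 55*(-34) - (-2 - 35*38)² = -1870 - (-2 - 1330)² = -1870 - 1*(-1332)² = -1870 - 1*1774224 = -1870 - 1774224 = -1776094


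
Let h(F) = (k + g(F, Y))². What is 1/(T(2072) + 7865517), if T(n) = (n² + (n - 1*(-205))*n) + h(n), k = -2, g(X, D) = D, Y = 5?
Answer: 1/16876654 ≈ 5.9253e-8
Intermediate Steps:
h(F) = 9 (h(F) = (-2 + 5)² = 3² = 9)
T(n) = 9 + n² + n*(205 + n) (T(n) = (n² + (n - 1*(-205))*n) + 9 = (n² + (n + 205)*n) + 9 = (n² + (205 + n)*n) + 9 = (n² + n*(205 + n)) + 9 = 9 + n² + n*(205 + n))
1/(T(2072) + 7865517) = 1/((9 + 2*2072² + 205*2072) + 7865517) = 1/((9 + 2*4293184 + 424760) + 7865517) = 1/((9 + 8586368 + 424760) + 7865517) = 1/(9011137 + 7865517) = 1/16876654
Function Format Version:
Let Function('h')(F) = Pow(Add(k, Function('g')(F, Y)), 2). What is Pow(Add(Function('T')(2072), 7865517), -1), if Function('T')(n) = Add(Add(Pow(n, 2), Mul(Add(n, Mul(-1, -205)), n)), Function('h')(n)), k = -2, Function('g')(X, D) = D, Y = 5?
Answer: Rational(1, 16876654) ≈ 5.9253e-8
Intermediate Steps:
Function('h')(F) = 9 (Function('h')(F) = Pow(Add(-2, 5), 2) = Pow(3, 2) = 9)
Function('T')(n) = Add(9, Pow(n, 2), Mul(n, Add(205, n))) (Function('T')(n) = Add(Add(Pow(n, 2), Mul(Add(n, Mul(-1, -205)), n)), 9) = Add(Add(Pow(n, 2), Mul(Add(n, 205), n)), 9) = Add(Add(Pow(n, 2), Mul(Add(205, n), n)), 9) = Add(Add(Pow(n, 2), Mul(n, Add(205, n))), 9) = Add(9, Pow(n, 2), Mul(n, Add(205, n))))
Pow(Add(Function('T')(2072), 7865517), -1) = Pow(Add(Add(9, Mul(2, Pow(2072, 2)), Mul(205, 2072)), 7865517), -1) = Pow(Add(Add(9, Mul(2, 4293184), 424760), 7865517), -1) = Pow(Add(Add(9, 8586368, 424760), 7865517), -1) = Pow(Add(9011137, 7865517), -1) = Pow(16876654, -1) = Rational(1, 16876654)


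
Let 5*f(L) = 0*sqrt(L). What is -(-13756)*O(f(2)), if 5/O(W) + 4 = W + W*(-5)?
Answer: -17195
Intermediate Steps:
f(L) = 0 (f(L) = (0*sqrt(L))/5 = (1/5)*0 = 0)
O(W) = 5/(-4 - 4*W) (O(W) = 5/(-4 + (W + W*(-5))) = 5/(-4 + (W - 5*W)) = 5/(-4 - 4*W))
-(-13756)*O(f(2)) = -(-13756)*(-5/(4 + 4*0)) = -(-13756)*(-5/(4 + 0)) = -(-13756)*(-5/4) = -(-13756)*(-5*1/4) = -(-13756)*(-5)/4 = -1*17195 = -17195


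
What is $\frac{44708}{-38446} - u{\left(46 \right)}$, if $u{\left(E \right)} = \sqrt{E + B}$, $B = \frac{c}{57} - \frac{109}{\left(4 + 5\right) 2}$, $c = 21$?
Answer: $- \frac{22354}{19223} - \frac{\sqrt{523906}}{114} \approx -7.5121$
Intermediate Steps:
$B = - \frac{1945}{342}$ ($B = \frac{21}{57} - \frac{109}{\left(4 + 5\right) 2} = 21 \cdot \frac{1}{57} - \frac{109}{9 \cdot 2} = \frac{7}{19} - \frac{109}{18} = - \frac{1945}{342} \approx -5.6871$)
$u{\left(E \right)} = \sqrt{- \frac{1945}{342} + E}$ ($u{\left(E \right)} = \sqrt{E - \frac{1945}{342}} = \sqrt{- \frac{1945}{342} + E}$)
$\frac{44708}{-38446} - u{\left(46 \right)} = \frac{44708}{-38446} - \frac{\sqrt{-73910 + 12996 \cdot 46}}{114} = 44708 \left(- \frac{1}{38446}\right) - \frac{\sqrt{-73910 + 597816}}{114} = - \frac{22354}{19223} - \frac{\sqrt{523906}}{114}$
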